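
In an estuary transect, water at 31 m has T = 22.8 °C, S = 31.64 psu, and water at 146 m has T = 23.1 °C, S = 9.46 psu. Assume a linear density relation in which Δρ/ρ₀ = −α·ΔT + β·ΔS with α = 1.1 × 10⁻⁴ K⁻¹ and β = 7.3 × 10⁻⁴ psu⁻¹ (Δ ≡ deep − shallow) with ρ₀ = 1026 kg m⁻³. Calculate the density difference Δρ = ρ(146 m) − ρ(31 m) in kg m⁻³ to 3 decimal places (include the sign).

-16.646 kg m⁻³

ΔT = +0.3 K, ΔS = -22.18 psu (deep − shallow).
Δρ/ρ₀ = −(1.1 × 10⁻⁴)(+0.3) + (7.3 × 10⁻⁴)(-22.18) = -0.0162244.
Δρ = 1026 × (-0.0162244) = -16.646 kg m⁻³.
Negative Δρ: lighter below, statically unstable.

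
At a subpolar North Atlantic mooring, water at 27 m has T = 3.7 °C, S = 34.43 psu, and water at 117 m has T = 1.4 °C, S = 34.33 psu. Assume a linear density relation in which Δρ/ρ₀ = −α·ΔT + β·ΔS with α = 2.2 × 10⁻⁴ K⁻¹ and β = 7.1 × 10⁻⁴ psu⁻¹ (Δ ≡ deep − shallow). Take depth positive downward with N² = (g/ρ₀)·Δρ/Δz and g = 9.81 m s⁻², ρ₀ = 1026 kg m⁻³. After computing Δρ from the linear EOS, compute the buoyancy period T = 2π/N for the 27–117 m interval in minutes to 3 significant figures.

15.2 min

ΔT = -2.3 K, ΔS = -0.10 psu (deep − shallow).
Δρ/ρ₀ = −αΔT + βΔS = 5.06 × 10⁻⁴ − 7.10 × 10⁻⁵ = 4.35 × 10⁻⁴, so Δρ ≈ 0.4463 kg m⁻³.
N² = (g/ρ₀)·Δρ/Δz = g·(Δρ/ρ₀)/Δz = 9.81 × 4.35 × 10⁻⁴ / 90 = 4.7415 × 10⁻⁵ s⁻².
N = √(4.7415 × 10⁻⁵) = 6.8859 × 10⁻³ rad s⁻¹ → T = 2π/N = 912.47 s = 15.208 min ≈ 15.2 min.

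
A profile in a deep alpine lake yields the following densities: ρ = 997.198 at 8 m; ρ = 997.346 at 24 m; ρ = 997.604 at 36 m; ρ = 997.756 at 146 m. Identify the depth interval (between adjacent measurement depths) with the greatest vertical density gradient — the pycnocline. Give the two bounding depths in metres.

Compute the density gradient over each adjacent pair:
  8–24 m: Δρ/Δz = 0.148/16 = 9.2 × 10⁻³ kg m⁻⁴
  24–36 m: Δρ/Δz = 0.258/12 = 0.022 kg m⁻⁴
  36–146 m: Δρ/Δz = 0.152/110 = 1.4 × 10⁻³ kg m⁻⁴
The largest gradient is in the 24–36 m interval — the pycnocline.

24–36 m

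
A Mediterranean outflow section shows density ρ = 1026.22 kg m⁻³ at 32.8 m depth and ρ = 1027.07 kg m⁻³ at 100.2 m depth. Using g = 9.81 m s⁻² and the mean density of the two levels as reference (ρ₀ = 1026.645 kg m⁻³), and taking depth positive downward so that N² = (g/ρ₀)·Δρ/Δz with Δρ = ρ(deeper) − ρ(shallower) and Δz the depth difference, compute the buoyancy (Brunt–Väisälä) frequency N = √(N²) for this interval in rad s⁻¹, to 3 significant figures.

0.0110 rad s⁻¹

Δρ = 1027.07 − 1026.22 = 0.85 kg m⁻³ over Δz = 100.2 − 32.8 = 67.4 m.
N² = (9.81/1026.645) × (0.85/67.4) = 1.2051 × 10⁻⁴ s⁻².
N = √(1.2051 × 10⁻⁴) = 0.010978 rad s⁻¹ ≈ 0.0110 rad s⁻¹.
A positive N² confirms static stability across the interval.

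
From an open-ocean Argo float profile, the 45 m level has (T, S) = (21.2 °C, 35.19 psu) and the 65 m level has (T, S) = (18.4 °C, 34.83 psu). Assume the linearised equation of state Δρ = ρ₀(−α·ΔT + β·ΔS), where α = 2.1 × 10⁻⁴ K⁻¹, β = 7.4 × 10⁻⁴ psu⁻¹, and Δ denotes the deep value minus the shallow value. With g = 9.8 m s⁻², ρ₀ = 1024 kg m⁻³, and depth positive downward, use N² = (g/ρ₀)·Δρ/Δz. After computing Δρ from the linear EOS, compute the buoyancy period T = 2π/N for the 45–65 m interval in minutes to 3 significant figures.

8.34 min

ΔT = -2.8 K, ΔS = -0.36 psu (deep − shallow).
Δρ/ρ₀ = −αΔT + βΔS = 5.88 × 10⁻⁴ − 2.664 × 10⁻⁴ = 3.216 × 10⁻⁴, so Δρ ≈ 0.3293 kg m⁻³.
N² = (g/ρ₀)·Δρ/Δz = g·(Δρ/ρ₀)/Δz = 9.8 × 3.216 × 10⁻⁴ / 20 = 1.5758 × 10⁻⁴ s⁻².
N = √(1.5758 × 10⁻⁴) = 0.012553 rad s⁻¹ → T = 2π/N = 500.53 s = 8.3422 min ≈ 8.34 min.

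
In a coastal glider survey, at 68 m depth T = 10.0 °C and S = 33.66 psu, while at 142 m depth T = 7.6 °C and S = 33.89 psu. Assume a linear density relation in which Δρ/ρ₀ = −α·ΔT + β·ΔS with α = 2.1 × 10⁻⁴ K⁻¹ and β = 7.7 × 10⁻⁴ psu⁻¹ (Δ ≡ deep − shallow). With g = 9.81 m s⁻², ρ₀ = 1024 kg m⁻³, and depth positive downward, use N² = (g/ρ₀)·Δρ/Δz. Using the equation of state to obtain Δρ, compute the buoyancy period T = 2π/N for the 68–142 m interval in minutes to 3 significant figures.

11.0 min

ΔT = -2.4 K, ΔS = +0.23 psu (deep − shallow).
Δρ/ρ₀ = −αΔT + βΔS = 5.04 × 10⁻⁴ + 1.771 × 10⁻⁴ = 6.811 × 10⁻⁴, so Δρ ≈ 0.6974 kg m⁻³.
N² = (g/ρ₀)·Δρ/Δz = g·(Δρ/ρ₀)/Δz = 9.81 × 6.811 × 10⁻⁴ / 74 = 9.0292 × 10⁻⁵ s⁻².
N = √(9.0292 × 10⁻⁵) = 9.5022 × 10⁻³ rad s⁻¹ → T = 2π/N = 661.23 s = 11.021 min ≈ 11.0 min.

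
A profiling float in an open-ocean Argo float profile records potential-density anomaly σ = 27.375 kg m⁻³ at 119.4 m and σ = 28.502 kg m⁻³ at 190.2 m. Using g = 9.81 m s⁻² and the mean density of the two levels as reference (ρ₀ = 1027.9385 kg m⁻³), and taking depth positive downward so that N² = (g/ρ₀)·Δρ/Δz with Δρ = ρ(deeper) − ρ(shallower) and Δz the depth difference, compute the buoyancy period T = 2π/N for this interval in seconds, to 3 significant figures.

510 s

Δρ = 1028.502 − 1027.375 = 1.127 kg m⁻³ over Δz = 190.2 − 119.4 = 70.8 m.
N² = (9.81/1027.9385) × (1.127/70.8) = 1.5191 × 10⁻⁴ s⁻².
N = √(1.5191 × 10⁻⁴) = 0.012325 rad s⁻¹, so T = 2π/N = 509.79 s ≈ 510 s.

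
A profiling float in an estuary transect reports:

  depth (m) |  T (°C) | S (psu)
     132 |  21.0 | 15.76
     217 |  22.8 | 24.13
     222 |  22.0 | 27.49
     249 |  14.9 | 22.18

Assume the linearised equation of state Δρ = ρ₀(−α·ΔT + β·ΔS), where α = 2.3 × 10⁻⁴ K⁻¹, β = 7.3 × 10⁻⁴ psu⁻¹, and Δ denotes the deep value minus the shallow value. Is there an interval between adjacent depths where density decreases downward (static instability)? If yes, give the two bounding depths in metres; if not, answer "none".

Evaluate Δρ/ρ₀ = −αΔT + βΔS across each adjacent pair:
  132–217 m: −αΔT+βΔS = −(2.3 × 10⁻⁴)(+1.8)+(7.3 × 10⁻⁴)(+8.37) = 5.7 × 10⁻³ → stable
  217–222 m: −αΔT+βΔS = −(2.3 × 10⁻⁴)(-0.8)+(7.3 × 10⁻⁴)(+3.36) = 2.6 × 10⁻³ → stable
  222–249 m: −αΔT+βΔS = −(2.3 × 10⁻⁴)(-7.1)+(7.3 × 10⁻⁴)(-5.31) = -2.2 × 10⁻³ → UNSTABLE
The 222–249 m interval has Δρ < 0: lighter water underlies denser water.

222–249 m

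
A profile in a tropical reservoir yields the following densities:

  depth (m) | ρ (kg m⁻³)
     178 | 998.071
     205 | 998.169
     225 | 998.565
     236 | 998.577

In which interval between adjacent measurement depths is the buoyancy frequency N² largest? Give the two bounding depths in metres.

205–225 m

Compute the density gradient over each adjacent pair:
  178–205 m: Δρ/Δz = 0.098/27 = 3.6 × 10⁻³ kg m⁻⁴
  205–225 m: Δρ/Δz = 0.396/20 = 0.020 kg m⁻⁴
  225–236 m: Δρ/Δz = 0.012/11 = 1.1 × 10⁻³ kg m⁻⁴
The largest gradient is in the 205–225 m interval — the pycnocline.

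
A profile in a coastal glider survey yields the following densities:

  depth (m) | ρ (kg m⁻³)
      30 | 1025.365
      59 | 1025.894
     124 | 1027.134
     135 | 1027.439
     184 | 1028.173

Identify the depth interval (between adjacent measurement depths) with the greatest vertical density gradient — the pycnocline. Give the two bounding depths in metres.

Compute the density gradient over each adjacent pair:
  30–59 m: Δρ/Δz = 0.529/29 = 0.018 kg m⁻⁴
  59–124 m: Δρ/Δz = 1.240/65 = 0.019 kg m⁻⁴
  124–135 m: Δρ/Δz = 0.305/11 = 0.028 kg m⁻⁴
  135–184 m: Δρ/Δz = 0.734/49 = 0.015 kg m⁻⁴
The largest gradient is in the 124–135 m interval — the pycnocline.

124–135 m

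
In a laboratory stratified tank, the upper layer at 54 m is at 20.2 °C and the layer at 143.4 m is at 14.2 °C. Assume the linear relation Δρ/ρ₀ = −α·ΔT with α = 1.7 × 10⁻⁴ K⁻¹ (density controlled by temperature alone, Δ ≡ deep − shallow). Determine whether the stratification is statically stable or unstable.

ΔT = 14.2 − 20.2 = -6.0 K, so Δρ/ρ₀ = −αΔT = 1.02 × 10⁻³.
Δρ/ρ₀ > 0, so Δρ > 0: deeper water is denser → statically stable.

stable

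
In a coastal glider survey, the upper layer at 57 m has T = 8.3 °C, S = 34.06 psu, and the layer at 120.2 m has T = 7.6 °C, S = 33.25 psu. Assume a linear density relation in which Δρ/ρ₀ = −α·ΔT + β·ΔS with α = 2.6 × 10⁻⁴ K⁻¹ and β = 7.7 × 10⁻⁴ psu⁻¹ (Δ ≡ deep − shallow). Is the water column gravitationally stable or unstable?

unstable

ΔT = 7.6 − 8.3 = -0.7 K and ΔS = 33.25 − 34.06 = -0.81 psu (deep − shallow).
−αΔT = 1.82 × 10⁻⁴; βΔS = -6.237 × 10⁻⁴; sum Δρ/ρ₀ = -4.417 × 10⁻⁴.
Δρ/ρ₀ < 0, so Δρ < 0: deeper water is lighter → statically unstable; the column would overturn.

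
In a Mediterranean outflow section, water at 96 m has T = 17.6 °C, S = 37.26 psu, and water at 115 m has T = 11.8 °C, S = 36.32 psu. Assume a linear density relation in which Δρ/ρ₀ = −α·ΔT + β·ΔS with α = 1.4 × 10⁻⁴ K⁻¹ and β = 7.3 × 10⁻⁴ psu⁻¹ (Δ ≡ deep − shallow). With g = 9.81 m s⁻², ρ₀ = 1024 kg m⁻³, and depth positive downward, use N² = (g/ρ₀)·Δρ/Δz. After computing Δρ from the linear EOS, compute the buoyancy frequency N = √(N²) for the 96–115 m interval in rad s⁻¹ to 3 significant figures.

ΔT = -5.8 K, ΔS = -0.94 psu (deep − shallow).
Δρ/ρ₀ = −αΔT + βΔS = 8.12 × 10⁻⁴ − 6.862 × 10⁻⁴ = 1.258 × 10⁻⁴, so Δρ ≈ 0.1288 kg m⁻³.
N² = (g/ρ₀)·Δρ/Δz = g·(Δρ/ρ₀)/Δz = 9.81 × 1.258 × 10⁻⁴ / 19 = 6.4953 × 10⁻⁵ s⁻².
N = √(6.4953 × 10⁻⁵) = 8.0593 × 10⁻³ rad s⁻¹ ≈ 8.06 × 10⁻³ rad s⁻¹.

8.06 × 10⁻³ rad s⁻¹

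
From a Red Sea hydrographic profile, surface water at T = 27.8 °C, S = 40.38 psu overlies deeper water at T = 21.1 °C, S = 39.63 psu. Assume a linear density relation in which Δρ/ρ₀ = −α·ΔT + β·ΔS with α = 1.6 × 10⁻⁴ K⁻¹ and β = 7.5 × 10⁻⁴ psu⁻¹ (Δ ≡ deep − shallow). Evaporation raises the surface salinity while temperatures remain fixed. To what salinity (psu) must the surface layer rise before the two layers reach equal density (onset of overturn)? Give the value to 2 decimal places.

41.06 psu

Neutral buoyancy requires −α(T_deep − T_surf) + β(S_deep − S_surf′) = 0.
S_surf′ = S_deep − (α/β)·ΔT = 39.63 − (1.6 × 10⁻⁴/7.5 × 10⁻⁴)·(-6.7) = 41.0593 psu.
Increase required: 41.0593 − 40.38 = 0.6793 psu.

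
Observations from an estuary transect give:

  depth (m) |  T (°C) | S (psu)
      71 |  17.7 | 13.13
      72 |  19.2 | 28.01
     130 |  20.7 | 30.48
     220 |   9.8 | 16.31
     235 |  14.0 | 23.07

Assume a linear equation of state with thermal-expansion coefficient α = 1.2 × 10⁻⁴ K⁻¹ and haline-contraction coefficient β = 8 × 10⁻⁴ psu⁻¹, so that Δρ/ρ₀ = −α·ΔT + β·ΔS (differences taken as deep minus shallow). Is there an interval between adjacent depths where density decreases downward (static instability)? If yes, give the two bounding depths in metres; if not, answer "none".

Evaluate Δρ/ρ₀ = −αΔT + βΔS across each adjacent pair:
  71–72 m: −αΔT+βΔS = −(1.2 × 10⁻⁴)(+1.5)+(8 × 10⁻⁴)(+14.88) = 0.012 → stable
  72–130 m: −αΔT+βΔS = −(1.2 × 10⁻⁴)(+1.5)+(8 × 10⁻⁴)(+2.47) = 1.8 × 10⁻³ → stable
  130–220 m: −αΔT+βΔS = −(1.2 × 10⁻⁴)(-10.9)+(8 × 10⁻⁴)(-14.17) = -0.010 → UNSTABLE
  220–235 m: −αΔT+βΔS = −(1.2 × 10⁻⁴)(+4.2)+(8 × 10⁻⁴)(+6.76) = 4.9 × 10⁻³ → stable
The 130–220 m interval has Δρ < 0: lighter water underlies denser water.

130–220 m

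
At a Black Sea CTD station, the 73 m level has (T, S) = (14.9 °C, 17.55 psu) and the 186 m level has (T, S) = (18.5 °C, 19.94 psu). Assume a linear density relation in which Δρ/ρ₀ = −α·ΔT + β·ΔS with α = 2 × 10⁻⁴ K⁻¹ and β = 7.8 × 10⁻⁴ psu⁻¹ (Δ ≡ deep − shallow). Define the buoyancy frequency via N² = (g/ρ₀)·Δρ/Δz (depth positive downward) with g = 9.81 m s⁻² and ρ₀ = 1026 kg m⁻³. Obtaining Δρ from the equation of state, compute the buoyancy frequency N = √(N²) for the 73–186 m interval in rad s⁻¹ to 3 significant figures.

9.97 × 10⁻³ rad s⁻¹

ΔT = +3.6 K, ΔS = +2.39 psu (deep − shallow).
Δρ/ρ₀ = −αΔT + βΔS = -7.20 × 10⁻⁴ + 1.8642 × 10⁻³ = 1.1442 × 10⁻³, so Δρ ≈ 1.174 kg m⁻³.
N² = (g/ρ₀)·Δρ/Δz = g·(Δρ/ρ₀)/Δz = 9.81 × 1.1442 × 10⁻³ / 113 = 9.9333 × 10⁻⁵ s⁻².
N = √(9.9333 × 10⁻⁵) = 9.9666 × 10⁻³ rad s⁻¹ ≈ 9.97 × 10⁻³ rad s⁻¹.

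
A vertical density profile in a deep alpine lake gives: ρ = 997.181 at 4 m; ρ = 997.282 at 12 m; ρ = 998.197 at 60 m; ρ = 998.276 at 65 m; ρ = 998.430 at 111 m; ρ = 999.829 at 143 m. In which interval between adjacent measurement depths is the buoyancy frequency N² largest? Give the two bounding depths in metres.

Compute the density gradient over each adjacent pair:
  4–12 m: Δρ/Δz = 0.101/8 = 0.013 kg m⁻⁴
  12–60 m: Δρ/Δz = 0.915/48 = 0.019 kg m⁻⁴
  60–65 m: Δρ/Δz = 0.079/5 = 0.016 kg m⁻⁴
  65–111 m: Δρ/Δz = 0.154/46 = 3.3 × 10⁻³ kg m⁻⁴
  111–143 m: Δρ/Δz = 1.399/32 = 0.044 kg m⁻⁴
The largest gradient is in the 111–143 m interval — the pycnocline.

111–143 m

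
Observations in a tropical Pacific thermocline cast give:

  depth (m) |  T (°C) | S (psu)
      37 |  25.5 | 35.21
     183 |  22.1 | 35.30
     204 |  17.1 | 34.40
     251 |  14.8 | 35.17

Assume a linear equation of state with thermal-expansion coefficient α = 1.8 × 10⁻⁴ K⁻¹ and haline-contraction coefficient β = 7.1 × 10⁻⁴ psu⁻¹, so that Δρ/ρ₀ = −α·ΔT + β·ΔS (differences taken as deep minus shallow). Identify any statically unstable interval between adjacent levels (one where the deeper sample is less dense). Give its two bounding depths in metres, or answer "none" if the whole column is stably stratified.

none

Evaluate Δρ/ρ₀ = −αΔT + βΔS across each adjacent pair:
  37–183 m: −αΔT+βΔS = −(1.8 × 10⁻⁴)(-3.4)+(7.1 × 10⁻⁴)(+0.09) = 6.8 × 10⁻⁴ → stable
  183–204 m: −αΔT+βΔS = −(1.8 × 10⁻⁴)(-5.0)+(7.1 × 10⁻⁴)(-0.90) = 2.6 × 10⁻⁴ → stable
  204–251 m: −αΔT+βΔS = −(1.8 × 10⁻⁴)(-2.3)+(7.1 × 10⁻⁴)(+0.77) = 9.6 × 10⁻⁴ → stable
Every interval has Δρ > 0: the column is stably stratified throughout.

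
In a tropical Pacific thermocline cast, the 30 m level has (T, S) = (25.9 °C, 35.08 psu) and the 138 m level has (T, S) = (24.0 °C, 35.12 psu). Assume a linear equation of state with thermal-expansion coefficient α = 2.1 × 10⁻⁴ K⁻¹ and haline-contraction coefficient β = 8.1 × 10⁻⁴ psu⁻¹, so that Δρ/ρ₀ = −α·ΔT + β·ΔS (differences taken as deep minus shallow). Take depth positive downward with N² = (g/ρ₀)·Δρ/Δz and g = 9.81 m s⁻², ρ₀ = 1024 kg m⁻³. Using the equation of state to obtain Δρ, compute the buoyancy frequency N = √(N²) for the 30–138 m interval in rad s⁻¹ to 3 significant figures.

6.26 × 10⁻³ rad s⁻¹

ΔT = -1.9 K, ΔS = +0.04 psu (deep − shallow).
Δρ/ρ₀ = −αΔT + βΔS = 3.99 × 10⁻⁴ + 3.24 × 10⁻⁵ = 4.314 × 10⁻⁴, so Δρ ≈ 0.4418 kg m⁻³.
N² = (g/ρ₀)·Δρ/Δz = g·(Δρ/ρ₀)/Δz = 9.81 × 4.314 × 10⁻⁴ / 108 = 3.9185 × 10⁻⁵ s⁻².
N = √(3.9185 × 10⁻⁵) = 6.2598 × 10⁻³ rad s⁻¹ ≈ 6.26 × 10⁻³ rad s⁻¹.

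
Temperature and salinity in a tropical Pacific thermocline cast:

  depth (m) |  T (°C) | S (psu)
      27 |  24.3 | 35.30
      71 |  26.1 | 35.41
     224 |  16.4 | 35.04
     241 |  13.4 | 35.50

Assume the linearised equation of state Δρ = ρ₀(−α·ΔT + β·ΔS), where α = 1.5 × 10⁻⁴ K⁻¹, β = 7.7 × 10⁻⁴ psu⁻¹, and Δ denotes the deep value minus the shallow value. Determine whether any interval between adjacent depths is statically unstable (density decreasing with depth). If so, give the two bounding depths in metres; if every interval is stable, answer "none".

27–71 m

Evaluate Δρ/ρ₀ = −αΔT + βΔS across each adjacent pair:
  27–71 m: −αΔT+βΔS = −(1.5 × 10⁻⁴)(+1.8)+(7.7 × 10⁻⁴)(+0.11) = -1.9 × 10⁻⁴ → UNSTABLE
  71–224 m: −αΔT+βΔS = −(1.5 × 10⁻⁴)(-9.7)+(7.7 × 10⁻⁴)(-0.37) = 1.2 × 10⁻³ → stable
  224–241 m: −αΔT+βΔS = −(1.5 × 10⁻⁴)(-3.0)+(7.7 × 10⁻⁴)(+0.46) = 8.0 × 10⁻⁴ → stable
The 27–71 m interval has Δρ < 0: lighter water underlies denser water.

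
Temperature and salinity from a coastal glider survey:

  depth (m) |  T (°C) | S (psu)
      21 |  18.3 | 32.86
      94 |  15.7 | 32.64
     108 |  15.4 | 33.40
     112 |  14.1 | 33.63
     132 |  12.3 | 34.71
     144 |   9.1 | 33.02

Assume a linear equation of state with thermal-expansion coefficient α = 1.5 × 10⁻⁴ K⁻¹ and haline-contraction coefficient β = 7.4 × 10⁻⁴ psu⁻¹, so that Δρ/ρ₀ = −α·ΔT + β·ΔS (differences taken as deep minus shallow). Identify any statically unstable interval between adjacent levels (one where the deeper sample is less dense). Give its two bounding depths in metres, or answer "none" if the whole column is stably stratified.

132–144 m

Evaluate Δρ/ρ₀ = −αΔT + βΔS across each adjacent pair:
  21–94 m: −αΔT+βΔS = −(1.5 × 10⁻⁴)(-2.6)+(7.4 × 10⁻⁴)(-0.22) = 2.3 × 10⁻⁴ → stable
  94–108 m: −αΔT+βΔS = −(1.5 × 10⁻⁴)(-0.3)+(7.4 × 10⁻⁴)(+0.76) = 6.1 × 10⁻⁴ → stable
  108–112 m: −αΔT+βΔS = −(1.5 × 10⁻⁴)(-1.3)+(7.4 × 10⁻⁴)(+0.23) = 3.7 × 10⁻⁴ → stable
  112–132 m: −αΔT+βΔS = −(1.5 × 10⁻⁴)(-1.8)+(7.4 × 10⁻⁴)(+1.08) = 1.1 × 10⁻³ → stable
  132–144 m: −αΔT+βΔS = −(1.5 × 10⁻⁴)(-3.2)+(7.4 × 10⁻⁴)(-1.69) = -7.7 × 10⁻⁴ → UNSTABLE
The 132–144 m interval has Δρ < 0: lighter water underlies denser water.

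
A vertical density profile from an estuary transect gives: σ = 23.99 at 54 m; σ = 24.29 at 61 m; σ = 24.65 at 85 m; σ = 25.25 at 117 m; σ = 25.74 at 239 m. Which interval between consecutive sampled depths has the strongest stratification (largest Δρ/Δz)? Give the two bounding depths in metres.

Compute the density gradient over each adjacent pair:
  54–61 m: Δρ/Δz = 0.30/7 = 0.043 kg m⁻⁴
  61–85 m: Δρ/Δz = 0.36/24 = 0.015 kg m⁻⁴
  85–117 m: Δρ/Δz = 0.60/32 = 0.019 kg m⁻⁴
  117–239 m: Δρ/Δz = 0.49/122 = 4.0 × 10⁻³ kg m⁻⁴
The largest gradient is in the 54–61 m interval — the pycnocline.

54–61 m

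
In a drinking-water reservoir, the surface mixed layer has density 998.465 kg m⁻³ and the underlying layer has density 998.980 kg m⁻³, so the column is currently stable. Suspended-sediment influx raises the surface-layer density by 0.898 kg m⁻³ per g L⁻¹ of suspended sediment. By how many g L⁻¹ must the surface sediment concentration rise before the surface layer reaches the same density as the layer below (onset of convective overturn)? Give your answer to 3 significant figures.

0.573 g L⁻¹

Density deficit of the surface layer: 998.980 − 998.465 = 0.515 kg m⁻³.
Required change = 0.515 / 0.898 = 0.573 g L⁻¹.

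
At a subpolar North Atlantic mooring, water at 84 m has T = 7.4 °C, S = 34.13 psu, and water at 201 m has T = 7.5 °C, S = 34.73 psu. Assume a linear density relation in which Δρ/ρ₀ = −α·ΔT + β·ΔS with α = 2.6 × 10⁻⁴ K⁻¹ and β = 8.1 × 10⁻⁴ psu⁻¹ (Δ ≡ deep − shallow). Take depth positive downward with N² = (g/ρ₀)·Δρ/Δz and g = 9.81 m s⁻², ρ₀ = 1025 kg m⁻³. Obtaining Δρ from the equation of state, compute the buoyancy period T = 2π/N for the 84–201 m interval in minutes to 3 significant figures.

16.9 min

ΔT = +0.1 K, ΔS = +0.60 psu (deep − shallow).
Δρ/ρ₀ = −αΔT + βΔS = -2.60 × 10⁻⁵ + 4.86 × 10⁻⁴ = 4.60 × 10⁻⁴, so Δρ ≈ 0.4715 kg m⁻³.
N² = (g/ρ₀)·Δρ/Δz = g·(Δρ/ρ₀)/Δz = 9.81 × 4.60 × 10⁻⁴ / 117 = 3.8569 × 10⁻⁵ s⁻².
N = √(3.8569 × 10⁻⁵) = 6.2104 × 10⁻³ rad s⁻¹ → T = 2π/N = 1.0117 × 10³ s = 16.862 min ≈ 16.9 min.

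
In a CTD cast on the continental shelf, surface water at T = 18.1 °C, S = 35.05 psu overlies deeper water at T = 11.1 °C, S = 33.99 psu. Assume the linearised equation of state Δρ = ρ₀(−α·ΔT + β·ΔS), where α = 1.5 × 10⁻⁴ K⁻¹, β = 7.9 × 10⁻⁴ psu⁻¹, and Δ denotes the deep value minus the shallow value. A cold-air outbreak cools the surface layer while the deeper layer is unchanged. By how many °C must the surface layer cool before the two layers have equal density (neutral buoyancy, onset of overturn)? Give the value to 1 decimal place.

Neutral buoyancy requires Δρ = 0, i.e. −α(T_deep − T_surf′) + β(S_deep − S_surf) = 0.
T_surf′ = T_deep − (β/α)·ΔS = 11.1 − (7.9 × 10⁻⁴/1.5 × 10⁻⁴)·(-1.06) = 16.683 °C.
Cooling required: 18.1 − (16.683) = 1.417 °C.

1.4 °C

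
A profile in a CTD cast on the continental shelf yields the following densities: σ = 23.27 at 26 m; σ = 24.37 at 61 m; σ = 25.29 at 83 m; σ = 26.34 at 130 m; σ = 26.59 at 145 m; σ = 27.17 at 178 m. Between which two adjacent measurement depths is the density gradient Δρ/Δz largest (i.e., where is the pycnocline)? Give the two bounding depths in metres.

61–83 m

Compute the density gradient over each adjacent pair:
  26–61 m: Δρ/Δz = 1.10/35 = 0.031 kg m⁻⁴
  61–83 m: Δρ/Δz = 0.92/22 = 0.042 kg m⁻⁴
  83–130 m: Δρ/Δz = 1.05/47 = 0.022 kg m⁻⁴
  130–145 m: Δρ/Δz = 0.25/15 = 0.017 kg m⁻⁴
  145–178 m: Δρ/Δz = 0.58/33 = 0.018 kg m⁻⁴
The largest gradient is in the 61–83 m interval — the pycnocline.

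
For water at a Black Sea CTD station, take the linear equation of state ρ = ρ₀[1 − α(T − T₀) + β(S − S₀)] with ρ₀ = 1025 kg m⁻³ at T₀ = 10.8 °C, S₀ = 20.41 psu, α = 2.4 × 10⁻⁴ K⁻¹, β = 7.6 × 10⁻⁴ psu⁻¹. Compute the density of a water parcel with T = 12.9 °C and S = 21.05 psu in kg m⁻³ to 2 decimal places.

1024.98 kg m⁻³

T − T₀ = +2.1 K, S − S₀ = +0.64 psu.
Bracket = 1 − α·(+2.1) + β·(+0.64) = 1 + (-1.76 × 10⁻⁵) = 0.9999824.
ρ = 1025 × 0.9999824 = 1024.98 kg m⁻³.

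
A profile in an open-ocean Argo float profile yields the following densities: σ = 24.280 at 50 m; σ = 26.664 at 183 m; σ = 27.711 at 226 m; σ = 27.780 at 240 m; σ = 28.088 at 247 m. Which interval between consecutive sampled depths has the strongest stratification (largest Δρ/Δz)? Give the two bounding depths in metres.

240–247 m

Compute the density gradient over each adjacent pair:
  50–183 m: Δρ/Δz = 2.384/133 = 0.018 kg m⁻⁴
  183–226 m: Δρ/Δz = 1.047/43 = 0.024 kg m⁻⁴
  226–240 m: Δρ/Δz = 0.069/14 = 4.9 × 10⁻³ kg m⁻⁴
  240–247 m: Δρ/Δz = 0.308/7 = 0.044 kg m⁻⁴
The largest gradient is in the 240–247 m interval — the pycnocline.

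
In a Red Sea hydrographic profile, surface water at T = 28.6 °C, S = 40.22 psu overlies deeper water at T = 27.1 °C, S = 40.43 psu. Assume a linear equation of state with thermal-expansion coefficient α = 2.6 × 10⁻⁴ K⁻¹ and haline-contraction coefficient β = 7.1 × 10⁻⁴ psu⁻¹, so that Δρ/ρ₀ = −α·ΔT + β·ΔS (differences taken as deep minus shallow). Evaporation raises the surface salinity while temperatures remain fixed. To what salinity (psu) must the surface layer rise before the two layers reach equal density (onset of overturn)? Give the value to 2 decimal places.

40.98 psu

Neutral buoyancy requires −α(T_deep − T_surf) + β(S_deep − S_surf′) = 0.
S_surf′ = S_deep − (α/β)·ΔT = 40.43 − (2.6 × 10⁻⁴/7.1 × 10⁻⁴)·(-1.5) = 40.9793 psu.
Increase required: 40.9793 − 40.22 = 0.7593 psu.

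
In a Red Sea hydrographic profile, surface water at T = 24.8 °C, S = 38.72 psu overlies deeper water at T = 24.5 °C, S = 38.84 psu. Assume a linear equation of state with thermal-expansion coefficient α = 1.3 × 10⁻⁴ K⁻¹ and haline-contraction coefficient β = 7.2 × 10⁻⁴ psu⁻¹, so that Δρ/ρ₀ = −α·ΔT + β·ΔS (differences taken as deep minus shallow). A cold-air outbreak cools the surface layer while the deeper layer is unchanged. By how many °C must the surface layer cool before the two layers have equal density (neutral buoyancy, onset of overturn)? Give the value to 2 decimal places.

Neutral buoyancy requires Δρ = 0, i.e. −α(T_deep − T_surf′) + β(S_deep − S_surf) = 0.
T_surf′ = T_deep − (β/α)·ΔS = 24.5 − (7.2 × 10⁻⁴/1.3 × 10⁻⁴)·(+0.12) = 23.8354 °C.
Cooling required: 24.8 − (23.8354) = 0.9646 °C.

0.96 °C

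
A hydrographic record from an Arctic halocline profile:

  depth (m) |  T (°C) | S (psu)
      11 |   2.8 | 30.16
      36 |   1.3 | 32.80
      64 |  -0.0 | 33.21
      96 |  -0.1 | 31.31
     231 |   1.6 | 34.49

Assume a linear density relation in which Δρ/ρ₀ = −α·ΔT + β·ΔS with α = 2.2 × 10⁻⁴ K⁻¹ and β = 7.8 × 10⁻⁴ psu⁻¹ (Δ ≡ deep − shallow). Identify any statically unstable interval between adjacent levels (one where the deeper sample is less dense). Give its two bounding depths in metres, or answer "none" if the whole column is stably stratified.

64–96 m

Evaluate Δρ/ρ₀ = −αΔT + βΔS across each adjacent pair:
  11–36 m: −αΔT+βΔS = −(2.2 × 10⁻⁴)(-1.5)+(7.8 × 10⁻⁴)(+2.64) = 2.4 × 10⁻³ → stable
  36–64 m: −αΔT+βΔS = −(2.2 × 10⁻⁴)(-1.3)+(7.8 × 10⁻⁴)(+0.41) = 6.1 × 10⁻⁴ → stable
  64–96 m: −αΔT+βΔS = −(2.2 × 10⁻⁴)(-0.1)+(7.8 × 10⁻⁴)(-1.90) = -1.5 × 10⁻³ → UNSTABLE
  96–231 m: −αΔT+βΔS = −(2.2 × 10⁻⁴)(+1.7)+(7.8 × 10⁻⁴)(+3.18) = 2.1 × 10⁻³ → stable
The 64–96 m interval has Δρ < 0: lighter water underlies denser water.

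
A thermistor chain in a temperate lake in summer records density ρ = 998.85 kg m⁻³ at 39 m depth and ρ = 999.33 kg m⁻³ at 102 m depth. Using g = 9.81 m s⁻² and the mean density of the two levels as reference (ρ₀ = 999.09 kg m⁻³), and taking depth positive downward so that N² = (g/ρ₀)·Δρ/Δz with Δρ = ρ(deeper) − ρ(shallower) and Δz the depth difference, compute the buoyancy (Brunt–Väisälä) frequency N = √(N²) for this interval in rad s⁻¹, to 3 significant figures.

8.65 × 10⁻³ rad s⁻¹

Δρ = 999.33 − 998.85 = 0.48 kg m⁻³ over Δz = 102 − 39 = 63 m.
N² = (9.81/999.09) × (0.48/63) = 7.4811 × 10⁻⁵ s⁻².
N = √(7.4811 × 10⁻⁵) = 8.6493 × 10⁻³ rad s⁻¹ ≈ 8.65 × 10⁻³ rad s⁻¹.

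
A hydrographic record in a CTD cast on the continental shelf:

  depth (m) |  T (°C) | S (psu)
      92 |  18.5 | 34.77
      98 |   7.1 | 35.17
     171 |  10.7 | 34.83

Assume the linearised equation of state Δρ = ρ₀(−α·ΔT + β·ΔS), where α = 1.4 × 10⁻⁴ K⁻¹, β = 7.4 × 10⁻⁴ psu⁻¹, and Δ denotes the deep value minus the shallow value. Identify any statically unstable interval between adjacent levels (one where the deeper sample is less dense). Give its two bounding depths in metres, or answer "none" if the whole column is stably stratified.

98–171 m

Evaluate Δρ/ρ₀ = −αΔT + βΔS across each adjacent pair:
  92–98 m: −αΔT+βΔS = −(1.4 × 10⁻⁴)(-11.4)+(7.4 × 10⁻⁴)(+0.40) = 1.9 × 10⁻³ → stable
  98–171 m: −αΔT+βΔS = −(1.4 × 10⁻⁴)(+3.6)+(7.4 × 10⁻⁴)(-0.34) = -7.6 × 10⁻⁴ → UNSTABLE
The 98–171 m interval has Δρ < 0: lighter water underlies denser water.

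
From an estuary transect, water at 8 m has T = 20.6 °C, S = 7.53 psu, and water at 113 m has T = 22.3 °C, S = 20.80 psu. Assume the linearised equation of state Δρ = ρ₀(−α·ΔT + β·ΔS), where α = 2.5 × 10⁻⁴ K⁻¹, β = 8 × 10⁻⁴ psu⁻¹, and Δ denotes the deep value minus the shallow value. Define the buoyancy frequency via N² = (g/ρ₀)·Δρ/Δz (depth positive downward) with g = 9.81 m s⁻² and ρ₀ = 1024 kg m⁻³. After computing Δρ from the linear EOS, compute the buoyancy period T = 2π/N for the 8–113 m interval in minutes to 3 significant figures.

3.39 min

ΔT = +1.7 K, ΔS = +13.27 psu (deep − shallow).
Δρ/ρ₀ = −αΔT + βΔS = -4.25 × 10⁻⁴ + 0.010616 = 0.010191, so Δρ ≈ 10.44 kg m⁻³.
N² = (g/ρ₀)·Δρ/Δz = g·(Δρ/ρ₀)/Δz = 9.81 × 0.010191 / 105 = 9.5213 × 10⁻⁴ s⁻².
N = √(9.5213 × 10⁻⁴) = 0.030857 rad s⁻¹ → T = 2π/N = 203.62 s = 3.3937 min ≈ 3.39 min.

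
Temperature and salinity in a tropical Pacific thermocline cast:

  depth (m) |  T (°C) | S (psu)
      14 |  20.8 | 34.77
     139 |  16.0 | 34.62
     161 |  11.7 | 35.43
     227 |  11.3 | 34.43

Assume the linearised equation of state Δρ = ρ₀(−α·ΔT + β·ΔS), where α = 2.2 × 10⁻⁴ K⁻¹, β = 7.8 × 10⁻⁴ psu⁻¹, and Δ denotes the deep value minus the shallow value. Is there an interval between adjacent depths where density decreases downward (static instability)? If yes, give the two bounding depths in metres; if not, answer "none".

Evaluate Δρ/ρ₀ = −αΔT + βΔS across each adjacent pair:
  14–139 m: −αΔT+βΔS = −(2.2 × 10⁻⁴)(-4.8)+(7.8 × 10⁻⁴)(-0.15) = 9.4 × 10⁻⁴ → stable
  139–161 m: −αΔT+βΔS = −(2.2 × 10⁻⁴)(-4.3)+(7.8 × 10⁻⁴)(+0.81) = 1.6 × 10⁻³ → stable
  161–227 m: −αΔT+βΔS = −(2.2 × 10⁻⁴)(-0.4)+(7.8 × 10⁻⁴)(-1.00) = -6.9 × 10⁻⁴ → UNSTABLE
The 161–227 m interval has Δρ < 0: lighter water underlies denser water.

161–227 m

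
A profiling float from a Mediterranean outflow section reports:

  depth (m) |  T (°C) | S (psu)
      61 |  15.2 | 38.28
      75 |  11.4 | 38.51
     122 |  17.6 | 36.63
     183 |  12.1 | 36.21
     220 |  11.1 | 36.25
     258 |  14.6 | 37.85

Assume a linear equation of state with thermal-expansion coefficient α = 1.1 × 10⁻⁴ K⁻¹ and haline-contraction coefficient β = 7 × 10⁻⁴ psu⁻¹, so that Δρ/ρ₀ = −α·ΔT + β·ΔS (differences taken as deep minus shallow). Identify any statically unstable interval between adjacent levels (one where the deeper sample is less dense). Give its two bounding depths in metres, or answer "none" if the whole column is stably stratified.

75–122 m

Evaluate Δρ/ρ₀ = −αΔT + βΔS across each adjacent pair:
  61–75 m: −αΔT+βΔS = −(1.1 × 10⁻⁴)(-3.8)+(7 × 10⁻⁴)(+0.23) = 5.8 × 10⁻⁴ → stable
  75–122 m: −αΔT+βΔS = −(1.1 × 10⁻⁴)(+6.2)+(7 × 10⁻⁴)(-1.88) = -2.0 × 10⁻³ → UNSTABLE
  122–183 m: −αΔT+βΔS = −(1.1 × 10⁻⁴)(-5.5)+(7 × 10⁻⁴)(-0.42) = 3.1 × 10⁻⁴ → stable
  183–220 m: −αΔT+βΔS = −(1.1 × 10⁻⁴)(-1.0)+(7 × 10⁻⁴)(+0.04) = 1.4 × 10⁻⁴ → stable
  220–258 m: −αΔT+βΔS = −(1.1 × 10⁻⁴)(+3.5)+(7 × 10⁻⁴)(+1.60) = 7.4 × 10⁻⁴ → stable
The 75–122 m interval has Δρ < 0: lighter water underlies denser water.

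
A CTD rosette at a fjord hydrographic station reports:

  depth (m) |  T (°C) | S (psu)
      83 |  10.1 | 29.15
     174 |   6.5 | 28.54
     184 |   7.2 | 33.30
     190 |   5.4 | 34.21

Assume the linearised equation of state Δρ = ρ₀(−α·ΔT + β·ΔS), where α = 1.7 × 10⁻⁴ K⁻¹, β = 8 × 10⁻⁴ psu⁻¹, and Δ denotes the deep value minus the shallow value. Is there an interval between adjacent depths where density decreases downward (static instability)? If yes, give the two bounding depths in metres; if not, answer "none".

none

Evaluate Δρ/ρ₀ = −αΔT + βΔS across each adjacent pair:
  83–174 m: −αΔT+βΔS = −(1.7 × 10⁻⁴)(-3.6)+(8 × 10⁻⁴)(-0.61) = 1.2 × 10⁻⁴ → stable
  174–184 m: −αΔT+βΔS = −(1.7 × 10⁻⁴)(+0.7)+(8 × 10⁻⁴)(+4.76) = 3.7 × 10⁻³ → stable
  184–190 m: −αΔT+βΔS = −(1.7 × 10⁻⁴)(-1.8)+(8 × 10⁻⁴)(+0.91) = 1.0 × 10⁻³ → stable
Every interval has Δρ > 0: the column is stably stratified throughout.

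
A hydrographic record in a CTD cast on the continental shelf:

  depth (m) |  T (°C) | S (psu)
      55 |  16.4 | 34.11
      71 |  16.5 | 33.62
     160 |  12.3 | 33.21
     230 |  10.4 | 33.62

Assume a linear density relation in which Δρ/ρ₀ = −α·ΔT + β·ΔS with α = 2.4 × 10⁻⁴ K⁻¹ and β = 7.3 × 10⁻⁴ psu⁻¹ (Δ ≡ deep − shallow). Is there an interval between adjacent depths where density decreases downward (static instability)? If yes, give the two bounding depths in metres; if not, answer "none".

55–71 m

Evaluate Δρ/ρ₀ = −αΔT + βΔS across each adjacent pair:
  55–71 m: −αΔT+βΔS = −(2.4 × 10⁻⁴)(+0.1)+(7.3 × 10⁻⁴)(-0.49) = -3.8 × 10⁻⁴ → UNSTABLE
  71–160 m: −αΔT+βΔS = −(2.4 × 10⁻⁴)(-4.2)+(7.3 × 10⁻⁴)(-0.41) = 7.1 × 10⁻⁴ → stable
  160–230 m: −αΔT+βΔS = −(2.4 × 10⁻⁴)(-1.9)+(7.3 × 10⁻⁴)(+0.41) = 7.6 × 10⁻⁴ → stable
The 55–71 m interval has Δρ < 0: lighter water underlies denser water.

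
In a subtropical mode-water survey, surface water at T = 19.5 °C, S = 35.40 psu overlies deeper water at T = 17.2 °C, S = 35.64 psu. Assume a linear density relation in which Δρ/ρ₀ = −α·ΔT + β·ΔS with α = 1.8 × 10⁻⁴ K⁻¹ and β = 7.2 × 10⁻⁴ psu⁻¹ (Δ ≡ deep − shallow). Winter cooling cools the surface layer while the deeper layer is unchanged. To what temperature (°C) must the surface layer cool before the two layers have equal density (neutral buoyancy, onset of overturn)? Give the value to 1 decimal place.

16.2 °C

Neutral buoyancy requires Δρ = 0, i.e. −α(T_deep − T_surf′) + β(S_deep − S_surf) = 0.
T_surf′ = T_deep − (β/α)·ΔS = 17.2 − (7.2 × 10⁻⁴/1.8 × 10⁻⁴)·(+0.24) = 16.240 °C.
Cooling required: 19.5 − (16.240) = 3.260 °C.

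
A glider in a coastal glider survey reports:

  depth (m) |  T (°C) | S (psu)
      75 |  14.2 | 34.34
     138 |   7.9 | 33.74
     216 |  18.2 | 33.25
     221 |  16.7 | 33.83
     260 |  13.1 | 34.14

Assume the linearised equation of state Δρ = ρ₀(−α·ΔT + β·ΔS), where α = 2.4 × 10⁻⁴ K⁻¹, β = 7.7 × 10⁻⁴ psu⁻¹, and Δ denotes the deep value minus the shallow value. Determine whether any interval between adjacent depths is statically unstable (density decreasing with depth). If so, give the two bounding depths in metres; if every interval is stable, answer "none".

138–216 m

Evaluate Δρ/ρ₀ = −αΔT + βΔS across each adjacent pair:
  75–138 m: −αΔT+βΔS = −(2.4 × 10⁻⁴)(-6.3)+(7.7 × 10⁻⁴)(-0.60) = 1.0 × 10⁻³ → stable
  138–216 m: −αΔT+βΔS = −(2.4 × 10⁻⁴)(+10.3)+(7.7 × 10⁻⁴)(-0.49) = -2.8 × 10⁻³ → UNSTABLE
  216–221 m: −αΔT+βΔS = −(2.4 × 10⁻⁴)(-1.5)+(7.7 × 10⁻⁴)(+0.58) = 8.1 × 10⁻⁴ → stable
  221–260 m: −αΔT+βΔS = −(2.4 × 10⁻⁴)(-3.6)+(7.7 × 10⁻⁴)(+0.31) = 1.1 × 10⁻³ → stable
The 138–216 m interval has Δρ < 0: lighter water underlies denser water.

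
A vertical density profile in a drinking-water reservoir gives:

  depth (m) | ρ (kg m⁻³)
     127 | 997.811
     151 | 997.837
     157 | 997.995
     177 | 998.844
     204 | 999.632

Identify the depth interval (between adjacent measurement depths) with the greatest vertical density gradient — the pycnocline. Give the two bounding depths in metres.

Compute the density gradient over each adjacent pair:
  127–151 m: Δρ/Δz = 0.026/24 = 1.1 × 10⁻³ kg m⁻⁴
  151–157 m: Δρ/Δz = 0.158/6 = 0.026 kg m⁻⁴
  157–177 m: Δρ/Δz = 0.849/20 = 0.042 kg m⁻⁴
  177–204 m: Δρ/Δz = 0.788/27 = 0.029 kg m⁻⁴
The largest gradient is in the 157–177 m interval — the pycnocline.

157–177 m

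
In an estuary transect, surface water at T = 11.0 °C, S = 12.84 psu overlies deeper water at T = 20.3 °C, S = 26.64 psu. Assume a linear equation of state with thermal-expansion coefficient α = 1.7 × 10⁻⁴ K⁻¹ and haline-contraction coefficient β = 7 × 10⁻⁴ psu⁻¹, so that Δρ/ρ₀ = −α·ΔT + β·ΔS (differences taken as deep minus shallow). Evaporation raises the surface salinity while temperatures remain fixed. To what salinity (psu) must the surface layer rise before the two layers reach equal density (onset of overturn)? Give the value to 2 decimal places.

24.38 psu

Neutral buoyancy requires −α(T_deep − T_surf) + β(S_deep − S_surf′) = 0.
S_surf′ = S_deep − (α/β)·ΔT = 26.64 − (1.7 × 10⁻⁴/7 × 10⁻⁴)·(+9.3) = 24.3814 psu.
Increase required: 24.3814 − 12.84 = 11.5414 psu.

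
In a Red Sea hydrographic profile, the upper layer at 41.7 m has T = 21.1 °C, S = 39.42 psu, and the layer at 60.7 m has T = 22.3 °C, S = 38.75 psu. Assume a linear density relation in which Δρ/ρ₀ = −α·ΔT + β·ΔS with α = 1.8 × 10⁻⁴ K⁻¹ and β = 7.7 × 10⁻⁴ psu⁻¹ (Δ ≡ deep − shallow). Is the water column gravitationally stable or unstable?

ΔT = 22.3 − 21.1 = +1.2 K and ΔS = 38.75 − 39.42 = -0.67 psu (deep − shallow).
−αΔT = -2.16 × 10⁻⁴; βΔS = -5.159 × 10⁻⁴; sum Δρ/ρ₀ = -7.319 × 10⁻⁴.
Δρ/ρ₀ < 0, so Δρ < 0: deeper water is lighter → statically unstable; the column would overturn.

unstable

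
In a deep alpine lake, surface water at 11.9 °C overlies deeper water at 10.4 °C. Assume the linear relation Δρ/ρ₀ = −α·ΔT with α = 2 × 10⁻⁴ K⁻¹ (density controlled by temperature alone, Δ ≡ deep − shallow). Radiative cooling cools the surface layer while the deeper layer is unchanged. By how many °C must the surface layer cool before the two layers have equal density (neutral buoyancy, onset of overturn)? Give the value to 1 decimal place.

With temperature the only control, equal density requires T_surf′ = T_deep.
T_surf′ = 10.4 °C.
Cooling required: 11.9 − 10.4 = 1.5 °C.

1.5 °C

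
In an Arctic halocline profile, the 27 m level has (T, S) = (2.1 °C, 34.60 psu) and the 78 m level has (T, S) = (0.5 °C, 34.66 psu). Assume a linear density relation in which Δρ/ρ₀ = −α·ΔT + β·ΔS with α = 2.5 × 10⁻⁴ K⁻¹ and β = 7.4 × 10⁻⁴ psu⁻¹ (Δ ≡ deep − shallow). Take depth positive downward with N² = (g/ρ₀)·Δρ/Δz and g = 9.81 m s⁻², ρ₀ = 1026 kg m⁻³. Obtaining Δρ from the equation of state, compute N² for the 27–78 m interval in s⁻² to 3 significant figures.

ΔT = -1.6 K, ΔS = +0.06 psu (deep − shallow).
Δρ/ρ₀ = −αΔT + βΔS = 4.00 × 10⁻⁴ + 4.44 × 10⁻⁵ = 4.444 × 10⁻⁴, so Δρ ≈ 0.4560 kg m⁻³.
N² = (g/ρ₀)·Δρ/Δz = g·(Δρ/ρ₀)/Δz = 9.81 × 4.444 × 10⁻⁴ / 51 = 8.5482 × 10⁻⁵ s⁻² ≈ 8.55 × 10⁻⁵ s⁻².

8.55 × 10⁻⁵ s⁻²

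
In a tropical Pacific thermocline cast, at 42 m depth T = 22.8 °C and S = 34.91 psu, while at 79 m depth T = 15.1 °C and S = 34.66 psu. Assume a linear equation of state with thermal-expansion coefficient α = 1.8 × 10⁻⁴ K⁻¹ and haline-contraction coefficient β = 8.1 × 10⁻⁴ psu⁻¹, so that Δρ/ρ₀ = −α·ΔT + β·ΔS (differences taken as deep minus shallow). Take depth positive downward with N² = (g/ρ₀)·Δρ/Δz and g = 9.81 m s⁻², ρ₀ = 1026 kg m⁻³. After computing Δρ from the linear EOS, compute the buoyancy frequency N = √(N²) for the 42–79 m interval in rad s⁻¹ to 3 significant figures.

0.0177 rad s⁻¹

ΔT = -7.7 K, ΔS = -0.25 psu (deep − shallow).
Δρ/ρ₀ = −αΔT + βΔS = 1.386 × 10⁻³ − 2.025 × 10⁻⁴ = 1.1835 × 10⁻³, so Δρ ≈ 1.214 kg m⁻³.
N² = (g/ρ₀)·Δρ/Δz = g·(Δρ/ρ₀)/Δz = 9.81 × 1.1835 × 10⁻³ / 37 = 3.1379 × 10⁻⁴ s⁻².
N = √(3.1379 × 10⁻⁴) = 0.017714 rad s⁻¹ ≈ 0.0177 rad s⁻¹.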